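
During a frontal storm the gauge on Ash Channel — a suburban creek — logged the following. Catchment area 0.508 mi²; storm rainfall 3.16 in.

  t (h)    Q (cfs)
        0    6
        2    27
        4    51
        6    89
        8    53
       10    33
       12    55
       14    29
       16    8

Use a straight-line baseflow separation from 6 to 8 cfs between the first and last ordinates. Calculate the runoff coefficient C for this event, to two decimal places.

C ≈ 0.56

ΣQ_DR = 288.0 cfs; V = ΣQ_DR·Δt = 2.074 × 10^6 ft³.
Runoff depth d = V / A = 1.757 in.
C = d / P = 1.757 / 3.16 = 0.56.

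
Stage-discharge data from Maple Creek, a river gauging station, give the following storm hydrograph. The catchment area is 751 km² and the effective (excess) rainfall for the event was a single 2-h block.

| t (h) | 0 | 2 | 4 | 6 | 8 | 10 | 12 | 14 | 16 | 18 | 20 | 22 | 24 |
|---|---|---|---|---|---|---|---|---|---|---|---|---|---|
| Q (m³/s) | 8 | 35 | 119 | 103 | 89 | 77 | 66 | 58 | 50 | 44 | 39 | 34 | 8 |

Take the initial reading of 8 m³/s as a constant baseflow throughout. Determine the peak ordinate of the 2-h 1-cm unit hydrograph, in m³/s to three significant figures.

Direct runoff: 0.0, 27.0, 111.0, 95.0, 81.0, 69.0, 58.0, 50.0, 42.0, 36.0, 31.0, 26.0, 0.0 m³/s; ΣQ_DR = 626.0 m³/s, peak = 111.0 m³/s.
Runoff depth d = ΣQ_DR·Δt / A = 626.0 × 7200 / (751 km²) = 6.002 mm.
The 1-cm UH is the DRH scaled by (10 mm)/d, so U_p = 111.0 × 10/6.002 = 185 m³/s.

U_p ≈ 185 m³/s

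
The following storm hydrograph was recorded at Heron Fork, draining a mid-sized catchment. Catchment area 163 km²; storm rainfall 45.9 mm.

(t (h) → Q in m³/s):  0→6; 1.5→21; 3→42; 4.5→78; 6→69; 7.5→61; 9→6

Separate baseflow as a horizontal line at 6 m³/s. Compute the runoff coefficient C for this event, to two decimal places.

C ≈ 0.17

ΣQ_DR = 241.0 m³/s; V = ΣQ_DR·Δt = 1.301 × 10^6 m³.
Runoff depth d = V / A = 7.984 mm.
C = d / P = 7.984 / 45.9 = 0.17.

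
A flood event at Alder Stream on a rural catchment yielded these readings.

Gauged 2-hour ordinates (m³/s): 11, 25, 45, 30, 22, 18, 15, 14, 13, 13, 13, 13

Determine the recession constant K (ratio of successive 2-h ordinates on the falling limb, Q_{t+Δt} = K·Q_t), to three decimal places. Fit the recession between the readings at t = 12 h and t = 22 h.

K ≈ 0.972

Using the recession-limb readings at t = 12 h and t = 22 h: Q falls from 15 to 13 m³/s over 5 intervals.
K = (Q₂/Q₁)^(1/5) = (13/15)^(1/5) = 0.972.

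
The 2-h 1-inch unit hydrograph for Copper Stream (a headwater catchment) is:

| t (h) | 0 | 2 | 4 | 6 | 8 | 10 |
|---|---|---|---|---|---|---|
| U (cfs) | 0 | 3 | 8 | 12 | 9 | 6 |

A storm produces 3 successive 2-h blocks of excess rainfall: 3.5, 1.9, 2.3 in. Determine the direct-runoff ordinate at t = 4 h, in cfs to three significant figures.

By discrete convolution, Q_j = Σ (P_i / 1 in) · U_{j−i}.
At t = 4 h (j=2): Q = (3.5/1)·8 + (1.9/1)·3 + (2.3/1)·0 = 33.7 cfs.

Q ≈ 33.7 cfs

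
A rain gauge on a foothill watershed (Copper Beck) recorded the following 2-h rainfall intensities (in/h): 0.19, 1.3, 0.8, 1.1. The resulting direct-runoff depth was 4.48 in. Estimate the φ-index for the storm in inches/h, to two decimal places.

Only the 3 blocks with intensity above φ contribute runoff: 1.3, 0.8, 1.1 in/h.
Σ(I−φ)·Δt = d  ⇒  (1.3+0.8+1.1 − 3φ)·2 = 4.48
φ = (3.200 − 4.48/2) / 3 = 0.32 in/h.

φ ≈ 0.32 in/h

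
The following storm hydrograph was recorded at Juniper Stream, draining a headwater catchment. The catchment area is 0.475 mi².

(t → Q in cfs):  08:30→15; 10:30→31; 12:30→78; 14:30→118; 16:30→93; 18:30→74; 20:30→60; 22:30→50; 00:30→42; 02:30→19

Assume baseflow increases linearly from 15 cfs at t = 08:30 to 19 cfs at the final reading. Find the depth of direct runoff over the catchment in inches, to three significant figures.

d ≈ 2.68 in

Direct runoff: 0.00, 15.56, 62.11, 101.67, 76.22, 56.78, 42.33, 31.89, 23.44, 0.00 cfs; ΣQ_DR = 410.0 cfs.
V = ΣQ_DR · Δt = 410.0 × 7200 s = 2.952 × 10^6 ft³.
Over A = 0.475 mi², depth = V / A = 2.68 in.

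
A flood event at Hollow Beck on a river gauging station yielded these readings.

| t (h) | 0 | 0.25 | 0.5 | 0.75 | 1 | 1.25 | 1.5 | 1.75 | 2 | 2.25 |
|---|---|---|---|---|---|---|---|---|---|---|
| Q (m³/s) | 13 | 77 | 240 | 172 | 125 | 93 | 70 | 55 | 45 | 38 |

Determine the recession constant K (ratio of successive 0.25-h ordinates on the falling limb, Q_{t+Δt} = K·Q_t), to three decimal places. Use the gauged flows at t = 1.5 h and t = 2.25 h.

K ≈ 0.816

Using the recession-limb readings at t = 1.5 h and t = 2.25 h: Q falls from 70 to 38 m³/s over 3 intervals.
K = (Q₂/Q₁)^(1/3) = (38/70)^(1/3) = 0.816.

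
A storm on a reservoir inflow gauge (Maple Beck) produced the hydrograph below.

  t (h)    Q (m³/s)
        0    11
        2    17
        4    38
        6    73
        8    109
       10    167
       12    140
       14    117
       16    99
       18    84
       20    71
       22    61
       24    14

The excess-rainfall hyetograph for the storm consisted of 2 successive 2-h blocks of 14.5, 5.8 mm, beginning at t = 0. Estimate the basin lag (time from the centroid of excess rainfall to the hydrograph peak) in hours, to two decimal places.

t_L ≈ 8.43 h

Centroid of excess rainfall: t_c = Σ P_i·t̄_i / ΣP_i = 1.5714 h (block centres at 1, 3 h).
Hydrograph peak occurs at t = 10 h, so basin lag t_L = 10 − 1.5714 = 8.43 h.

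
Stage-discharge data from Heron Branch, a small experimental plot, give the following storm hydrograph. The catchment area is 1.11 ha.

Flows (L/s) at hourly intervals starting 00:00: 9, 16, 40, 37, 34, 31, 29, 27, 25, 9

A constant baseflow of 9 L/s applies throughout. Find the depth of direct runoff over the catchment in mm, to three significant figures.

d ≈ 54.2 mm

Direct runoff: 0.0, 7.0, 31.0, 28.0, 25.0, 22.0, 20.0, 18.0, 16.0, 0.0 L/s; ΣQ_DR = 167.0 L/s.
V = ΣQ_DR · Δt = 167.0 × 3600 s = 6.012 × 10^5 L.
Over A = 1.11 ha, depth = V / A = 54.2 mm.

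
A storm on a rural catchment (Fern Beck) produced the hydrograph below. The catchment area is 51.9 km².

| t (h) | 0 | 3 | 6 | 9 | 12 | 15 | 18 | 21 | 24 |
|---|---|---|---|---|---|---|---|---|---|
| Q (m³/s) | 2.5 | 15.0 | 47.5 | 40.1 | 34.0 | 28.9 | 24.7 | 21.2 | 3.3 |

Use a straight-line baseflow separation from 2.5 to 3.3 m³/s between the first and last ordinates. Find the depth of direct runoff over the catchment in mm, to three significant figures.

d ≈ 39.8 mm

Direct runoff: 0.00, 12.40, 44.80, 37.30, 31.10, 25.90, 21.60, 18.00, 0.00 m³/s; ΣQ_DR = 191.1 m³/s.
V = ΣQ_DR · Δt = 191.1 × 10800 s = 2.064 × 10^6 m³.
Over A = 51.9 km², depth = V / A = 39.8 mm.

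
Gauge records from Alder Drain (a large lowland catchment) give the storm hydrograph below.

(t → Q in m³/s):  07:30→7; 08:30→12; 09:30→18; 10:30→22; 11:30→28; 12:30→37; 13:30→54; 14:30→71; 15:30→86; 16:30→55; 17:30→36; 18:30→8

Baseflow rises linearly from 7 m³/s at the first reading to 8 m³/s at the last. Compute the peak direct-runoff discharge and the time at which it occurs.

Subtracting baseflow gives direct-runoff ordinates: 0.00, 4.91, 10.82, 14.73, 20.64, 29.55, 46.45, 63.36, 78.27, 47.18, 28.09, 0.00 m³/s.
The maximum is 78.27 m³/s, occurring at the reading for t = 15:30.

Q_p = 78.27 m³/s at t = 15:30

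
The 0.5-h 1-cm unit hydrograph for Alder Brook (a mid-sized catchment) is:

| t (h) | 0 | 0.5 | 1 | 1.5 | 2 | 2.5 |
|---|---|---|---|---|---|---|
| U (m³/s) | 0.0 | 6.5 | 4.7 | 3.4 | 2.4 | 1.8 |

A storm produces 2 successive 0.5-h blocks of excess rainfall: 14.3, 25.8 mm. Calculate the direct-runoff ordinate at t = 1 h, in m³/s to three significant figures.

By discrete convolution, Q_j = Σ (P_i / 10 mm) · U_{j−i}.
At t = 1 h (j=2): Q = (14.3/10)·4.7 + (25.8/10)·6.5 = 23.5 m³/s.

Q ≈ 23.5 m³/s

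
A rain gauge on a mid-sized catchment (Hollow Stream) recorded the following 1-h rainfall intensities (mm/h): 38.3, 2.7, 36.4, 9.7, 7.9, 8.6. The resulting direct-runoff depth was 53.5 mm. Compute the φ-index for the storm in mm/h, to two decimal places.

φ ≈ 10.60 mm/h

Only the 2 blocks with intensity above φ contribute runoff: 38.3, 36.4 mm/h.
Σ(I−φ)·Δt = d  ⇒  (38.3+36.4 − 2φ)·1 = 53.5
φ = (74.70 − 53.5/1) / 2 = 10.60 mm/h.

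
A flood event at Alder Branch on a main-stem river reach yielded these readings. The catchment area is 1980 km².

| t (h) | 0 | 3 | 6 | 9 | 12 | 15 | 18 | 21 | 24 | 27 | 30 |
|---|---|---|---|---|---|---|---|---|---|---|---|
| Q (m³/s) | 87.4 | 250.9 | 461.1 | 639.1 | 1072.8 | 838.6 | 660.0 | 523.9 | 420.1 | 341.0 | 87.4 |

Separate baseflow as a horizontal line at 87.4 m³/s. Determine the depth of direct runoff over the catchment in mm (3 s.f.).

Direct runoff: 0.0, 163.5, 373.7, 551.7, 985.4, 751.2, 572.6, 436.5, 332.7, 253.6, 0.0 m³/s; ΣQ_DR = 4421 m³/s.
V = ΣQ_DR · Δt = 4421 × 10800 s = 4.775 × 10^7 m³.
Over A = 1980 km², depth = V / A = 24.1 mm.

d ≈ 24.1 mm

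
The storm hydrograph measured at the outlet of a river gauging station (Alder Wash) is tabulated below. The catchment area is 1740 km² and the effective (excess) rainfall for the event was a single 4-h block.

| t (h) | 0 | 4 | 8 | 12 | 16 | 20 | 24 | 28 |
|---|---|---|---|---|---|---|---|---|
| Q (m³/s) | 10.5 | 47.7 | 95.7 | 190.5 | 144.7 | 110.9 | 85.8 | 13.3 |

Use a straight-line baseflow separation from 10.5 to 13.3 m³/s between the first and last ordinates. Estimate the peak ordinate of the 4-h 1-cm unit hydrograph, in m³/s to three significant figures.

U_p ≈ 358 m³/s

Direct runoff: 0.00, 36.80, 84.40, 178.80, 132.60, 98.40, 72.90, 0.00 m³/s; ΣQ_DR = 603.9 m³/s, peak = 178.80 m³/s.
Runoff depth d = ΣQ_DR·Δt / A = 603.9 × 14400 / (1740 km²) = 4.998 mm.
The 1-cm UH is the DRH scaled by (10 mm)/d, so U_p = 178.80 × 10/4.998 = 358 m³/s.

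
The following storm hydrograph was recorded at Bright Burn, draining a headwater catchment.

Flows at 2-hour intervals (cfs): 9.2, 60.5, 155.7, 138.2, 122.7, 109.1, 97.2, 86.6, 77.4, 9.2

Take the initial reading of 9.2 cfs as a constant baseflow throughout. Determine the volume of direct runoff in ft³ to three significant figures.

V ≈ 5.57 × 10^6 ft³

Direct-runoff ordinates (Q − Q_b): 0.0, 51.3, 146.5, 129.0, 113.5, 99.9, 88.0, 77.4, 68.2, 0.0 cfs.
ΣQ_DR = 773.8 cfs.
With Δt = 2 h = 7200 s, V = ΣQ_DR · Δt = 773.8 × 7200 = 5.57 × 10^6 ft³.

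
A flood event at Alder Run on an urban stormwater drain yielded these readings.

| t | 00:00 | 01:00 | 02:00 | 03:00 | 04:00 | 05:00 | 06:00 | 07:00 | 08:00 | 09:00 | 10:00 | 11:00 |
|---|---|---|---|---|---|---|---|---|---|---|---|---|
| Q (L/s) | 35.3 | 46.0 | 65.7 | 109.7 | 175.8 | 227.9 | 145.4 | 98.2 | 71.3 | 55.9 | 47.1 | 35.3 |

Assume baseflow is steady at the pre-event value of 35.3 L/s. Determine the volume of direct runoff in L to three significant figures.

Direct-runoff ordinates (Q − Q_b): 0.0, 10.7, 30.4, 74.4, 140.5, 192.6, 110.1, 62.9, 36.0, 20.6, 11.8, 0.0 L/s.
ΣQ_DR = 690.0 L/s.
With Δt = 1 h = 3600 s, V = ΣQ_DR · Δt = 690.0 × 3600 = 2.48 × 10^6 L.

V ≈ 2.48 × 10^6 L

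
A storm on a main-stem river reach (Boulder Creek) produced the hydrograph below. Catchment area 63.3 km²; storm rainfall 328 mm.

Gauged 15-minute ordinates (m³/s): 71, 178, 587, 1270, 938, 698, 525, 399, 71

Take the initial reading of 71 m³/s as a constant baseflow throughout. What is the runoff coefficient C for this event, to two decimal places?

C ≈ 0.18

ΣQ_DR = 4098 m³/s; V = ΣQ_DR·Δt = 3.688 × 10^6 m³.
Runoff depth d = V / A = 58.27 mm.
C = d / P = 58.27 / 328 = 0.18.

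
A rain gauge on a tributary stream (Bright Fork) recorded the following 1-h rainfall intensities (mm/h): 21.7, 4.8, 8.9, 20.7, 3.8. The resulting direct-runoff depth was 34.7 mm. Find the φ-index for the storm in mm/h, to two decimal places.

φ ≈ 5.53 mm/h

Only the 3 blocks with intensity above φ contribute runoff: 21.7, 8.9, 20.7 mm/h.
Σ(I−φ)·Δt = d  ⇒  (21.7+8.9+20.7 − 3φ)·1 = 34.7
φ = (51.30 − 34.7/1) / 3 = 5.53 mm/h.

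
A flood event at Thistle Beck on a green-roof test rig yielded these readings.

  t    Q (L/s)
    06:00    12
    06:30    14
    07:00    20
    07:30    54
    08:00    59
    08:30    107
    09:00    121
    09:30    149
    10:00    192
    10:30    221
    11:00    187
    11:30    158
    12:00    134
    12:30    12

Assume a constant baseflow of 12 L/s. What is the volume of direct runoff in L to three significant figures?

Direct-runoff ordinates (Q − Q_b): 0.0, 2.0, 8.0, 42.0, 47.0, 95.0, 109.0, 137.0, 180.0, 209.0, 175.0, 146.0, 122.0, 0.0 L/s.
ΣQ_DR = 1272 L/s.
With Δt = 0.5 h = 1800 s, V = ΣQ_DR · Δt = 1272 × 1800 = 2.29 × 10^6 L.

V ≈ 2.29 × 10^6 L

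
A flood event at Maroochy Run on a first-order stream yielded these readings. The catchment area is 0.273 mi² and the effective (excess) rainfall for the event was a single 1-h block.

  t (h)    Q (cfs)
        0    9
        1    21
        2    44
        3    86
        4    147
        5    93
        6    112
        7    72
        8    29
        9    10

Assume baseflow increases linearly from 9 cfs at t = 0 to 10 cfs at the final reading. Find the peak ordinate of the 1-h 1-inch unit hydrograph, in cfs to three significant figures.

Direct runoff: 0.00, 11.89, 34.78, 76.67, 137.56, 83.44, 102.33, 62.22, 19.11, 0.00 cfs; ΣQ_DR = 528.0 cfs, peak = 137.56 cfs.
Runoff depth d = ΣQ_DR·Δt / A = 528.0 × 3600 / (0.273 mi²) = 2.997 in.
The 1-inch UH is the DRH scaled by (1 in)/d, so U_p = 137.56 × 1/2.997 = 45.9 cfs.

U_p ≈ 45.9 cfs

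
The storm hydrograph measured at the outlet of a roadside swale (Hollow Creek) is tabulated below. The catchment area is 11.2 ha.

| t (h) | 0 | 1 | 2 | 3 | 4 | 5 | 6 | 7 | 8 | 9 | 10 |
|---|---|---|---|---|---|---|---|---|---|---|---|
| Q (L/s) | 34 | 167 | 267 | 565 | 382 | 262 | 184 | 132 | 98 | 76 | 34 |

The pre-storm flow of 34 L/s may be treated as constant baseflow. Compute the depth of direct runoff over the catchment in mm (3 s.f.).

d ≈ 58.7 mm

Direct runoff: 0.0, 133.0, 233.0, 531.0, 348.0, 228.0, 150.0, 98.0, 64.0, 42.0, 0.0 L/s; ΣQ_DR = 1827 L/s.
V = ΣQ_DR · Δt = 1827 × 3600 s = 6.577 × 10^6 L.
Over A = 11.2 ha, depth = V / A = 58.7 mm.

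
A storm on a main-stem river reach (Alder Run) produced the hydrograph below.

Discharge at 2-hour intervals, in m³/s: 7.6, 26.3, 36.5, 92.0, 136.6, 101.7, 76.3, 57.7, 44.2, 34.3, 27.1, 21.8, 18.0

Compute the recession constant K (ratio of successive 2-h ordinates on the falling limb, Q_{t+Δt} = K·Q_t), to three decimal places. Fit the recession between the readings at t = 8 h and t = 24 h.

Using the recession-limb readings at t = 8 h and t = 24 h: Q falls from 136.6 to 18.0 m³/s over 8 intervals.
K = (Q₂/Q₁)^(1/8) = (18.0/136.6)^(1/8) = 0.776.

K ≈ 0.776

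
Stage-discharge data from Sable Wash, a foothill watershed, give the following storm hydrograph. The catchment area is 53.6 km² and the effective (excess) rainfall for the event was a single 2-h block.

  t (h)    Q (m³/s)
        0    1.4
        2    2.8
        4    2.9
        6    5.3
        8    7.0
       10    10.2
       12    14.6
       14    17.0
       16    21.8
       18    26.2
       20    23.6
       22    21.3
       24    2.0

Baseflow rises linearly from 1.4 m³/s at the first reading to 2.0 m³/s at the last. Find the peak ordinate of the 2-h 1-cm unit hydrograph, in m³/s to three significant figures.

Direct runoff: 0.00, 1.35, 1.40, 3.75, 5.40, 8.55, 12.90, 15.25, 20.00, 24.35, 21.70, 19.35, 0.00 m³/s; ΣQ_DR = 134.0 m³/s, peak = 24.35 m³/s.
Runoff depth d = ΣQ_DR·Δt / A = 134.0 × 7200 / (53.6 km²) = 18.00 mm.
The 1-cm UH is the DRH scaled by (10 mm)/d, so U_p = 24.35 × 10/18.00 = 13.5 m³/s.

U_p ≈ 13.5 m³/s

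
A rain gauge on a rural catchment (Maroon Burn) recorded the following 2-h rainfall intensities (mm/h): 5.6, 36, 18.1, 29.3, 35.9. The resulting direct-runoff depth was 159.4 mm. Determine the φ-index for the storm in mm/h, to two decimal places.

φ ≈ 9.90 mm/h

Only the 4 blocks with intensity above φ contribute runoff: 36, 18.1, 29.3, 35.9 mm/h.
Σ(I−φ)·Δt = d  ⇒  (36+18.1+29.3+35.9 − 4φ)·2 = 159.4
φ = (119.3 − 159.4/2) / 4 = 9.90 mm/h.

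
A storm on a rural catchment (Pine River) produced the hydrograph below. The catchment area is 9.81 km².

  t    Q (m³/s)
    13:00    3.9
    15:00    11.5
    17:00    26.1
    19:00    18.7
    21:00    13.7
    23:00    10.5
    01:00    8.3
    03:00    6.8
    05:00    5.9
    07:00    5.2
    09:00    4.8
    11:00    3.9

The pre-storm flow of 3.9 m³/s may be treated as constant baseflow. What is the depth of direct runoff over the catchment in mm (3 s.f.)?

Direct runoff: 0.0, 7.6, 22.2, 14.8, 9.8, 6.6, 4.4, 2.9, 2.0, 1.3, 0.9, 0.0 m³/s; ΣQ_DR = 72.50 m³/s.
V = ΣQ_DR · Δt = 72.50 × 7200 s = 5.220 × 10^5 m³.
Over A = 9.81 km², depth = V / A = 53.2 mm.

d ≈ 53.2 mm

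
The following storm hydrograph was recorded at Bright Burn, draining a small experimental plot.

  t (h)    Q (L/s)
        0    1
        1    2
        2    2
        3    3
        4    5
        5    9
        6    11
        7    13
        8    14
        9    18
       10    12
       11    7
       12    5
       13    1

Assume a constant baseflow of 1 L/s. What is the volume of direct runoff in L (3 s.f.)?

V ≈ 3.20 × 10^5 L

Direct-runoff ordinates (Q − Q_b): 0.0, 1.0, 1.0, 2.0, 4.0, 8.0, 10.0, 12.0, 13.0, 17.0, 11.0, 6.0, 4.0, 0.0 L/s.
ΣQ_DR = 89.00 L/s.
With Δt = 1 h = 3600 s, V = ΣQ_DR · Δt = 89.00 × 3600 = 3.20 × 10^5 L.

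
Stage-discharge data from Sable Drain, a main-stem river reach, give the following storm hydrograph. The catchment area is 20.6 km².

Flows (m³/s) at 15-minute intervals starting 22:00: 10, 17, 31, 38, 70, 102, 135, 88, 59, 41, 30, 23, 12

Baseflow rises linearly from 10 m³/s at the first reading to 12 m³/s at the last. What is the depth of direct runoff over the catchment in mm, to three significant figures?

Direct runoff: 0.00, 6.83, 20.67, 27.50, 59.33, 91.17, 124.00, 76.83, 47.67, 29.50, 18.33, 11.17, 0.00 m³/s; ΣQ_DR = 513.0 m³/s.
V = ΣQ_DR · Δt = 513.0 × 900 s = 4.617 × 10^5 m³.
Over A = 20.6 km², depth = V / A = 22.4 mm.

d ≈ 22.4 mm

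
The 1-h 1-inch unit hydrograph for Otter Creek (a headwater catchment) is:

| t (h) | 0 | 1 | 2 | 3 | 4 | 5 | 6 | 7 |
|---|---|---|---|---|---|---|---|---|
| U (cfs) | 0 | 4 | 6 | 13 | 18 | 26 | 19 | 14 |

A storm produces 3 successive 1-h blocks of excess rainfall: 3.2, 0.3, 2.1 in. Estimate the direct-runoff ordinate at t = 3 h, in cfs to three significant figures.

By discrete convolution, Q_j = Σ (P_i / 1 in) · U_{j−i}.
At t = 3 h (j=3): Q = (3.2/1)·13 + (0.3/1)·6 + (2.1/1)·4 = 51.8 cfs.

Q ≈ 51.8 cfs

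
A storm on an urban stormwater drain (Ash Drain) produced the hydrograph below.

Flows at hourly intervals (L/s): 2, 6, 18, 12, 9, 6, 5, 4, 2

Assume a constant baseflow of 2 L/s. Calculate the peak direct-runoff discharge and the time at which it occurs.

Q_p = 16.0 L/s at t = 2 h

Subtracting baseflow gives direct-runoff ordinates: 0.0, 4.0, 16.0, 10.0, 7.0, 4.0, 3.0, 2.0, 0.0 L/s.
The maximum is 16.0 L/s, occurring at the reading for t = 2 h.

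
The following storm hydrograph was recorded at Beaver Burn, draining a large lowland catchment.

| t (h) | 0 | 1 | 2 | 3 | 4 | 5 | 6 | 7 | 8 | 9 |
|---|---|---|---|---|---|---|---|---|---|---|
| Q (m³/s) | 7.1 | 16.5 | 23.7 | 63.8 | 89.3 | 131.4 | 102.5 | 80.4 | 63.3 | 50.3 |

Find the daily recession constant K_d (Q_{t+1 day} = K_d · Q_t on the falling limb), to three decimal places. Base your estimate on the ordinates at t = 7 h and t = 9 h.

Between t = 7 h and t = 9 h the flow falls from 80.4 to 50.3 m³/s over 2×1 h = 2 h.
Per-interval ratio K = (50.3/80.4)^(1/2) = 0.7910; K_d = K^(24/1) = 0.004.

K_d ≈ 0.004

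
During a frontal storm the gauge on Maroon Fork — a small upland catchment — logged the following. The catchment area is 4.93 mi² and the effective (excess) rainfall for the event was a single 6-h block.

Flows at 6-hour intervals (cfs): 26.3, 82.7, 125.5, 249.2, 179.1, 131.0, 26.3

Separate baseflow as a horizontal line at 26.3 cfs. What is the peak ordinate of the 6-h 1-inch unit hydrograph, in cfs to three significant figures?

U_p ≈ 186 cfs

Direct runoff: 0.0, 56.4, 99.2, 222.9, 152.8, 104.7, 0.0 cfs; ΣQ_DR = 636.0 cfs, peak = 222.9 cfs.
Runoff depth d = ΣQ_DR·Δt / A = 636.0 × 21600 / (4.93 mi²) = 1.199 in.
The 1-inch UH is the DRH scaled by (1 in)/d, so U_p = 222.9 × 1/1.199 = 186 cfs.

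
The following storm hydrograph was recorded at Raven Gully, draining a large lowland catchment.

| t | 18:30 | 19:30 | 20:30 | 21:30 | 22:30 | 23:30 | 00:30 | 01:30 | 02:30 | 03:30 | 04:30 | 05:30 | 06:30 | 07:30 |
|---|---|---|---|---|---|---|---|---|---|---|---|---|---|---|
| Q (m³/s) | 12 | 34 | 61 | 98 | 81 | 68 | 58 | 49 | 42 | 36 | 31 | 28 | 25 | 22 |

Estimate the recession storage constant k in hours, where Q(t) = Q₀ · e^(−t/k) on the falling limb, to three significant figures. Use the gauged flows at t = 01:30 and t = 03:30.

On the falling limb, Q drops from 49 to 36 m³/s between t = 01:30 and t = 03:30 (Δt = 2 h).
k = −Δt / ln(Q₂/Q₁) = −2 / ln(36/49) = 6.49 h.

k ≈ 6.49 h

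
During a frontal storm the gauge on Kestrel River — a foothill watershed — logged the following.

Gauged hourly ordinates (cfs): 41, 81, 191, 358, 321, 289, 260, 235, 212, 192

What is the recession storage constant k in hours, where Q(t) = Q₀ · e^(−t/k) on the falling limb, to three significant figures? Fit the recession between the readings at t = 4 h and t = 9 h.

k ≈ 9.73 h

On the falling limb, Q drops from 321 to 192 cfs between t = 4 h and t = 9 h (Δt = 5 h).
k = −Δt / ln(Q₂/Q₁) = −5 / ln(192/321) = 9.73 h.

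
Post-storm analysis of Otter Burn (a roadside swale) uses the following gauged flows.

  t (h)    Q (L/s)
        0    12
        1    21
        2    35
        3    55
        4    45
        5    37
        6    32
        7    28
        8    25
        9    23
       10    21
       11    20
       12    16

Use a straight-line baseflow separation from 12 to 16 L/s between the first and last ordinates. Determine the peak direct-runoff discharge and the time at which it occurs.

Subtracting baseflow gives direct-runoff ordinates: 0.00, 8.67, 22.33, 42.00, 31.67, 23.33, 18.00, 13.67, 10.33, 8.00, 5.67, 4.33, 0.00 L/s.
The maximum is 42.00 L/s, occurring at the reading for t = 3 h.

Q_p = 42.00 L/s at t = 3 h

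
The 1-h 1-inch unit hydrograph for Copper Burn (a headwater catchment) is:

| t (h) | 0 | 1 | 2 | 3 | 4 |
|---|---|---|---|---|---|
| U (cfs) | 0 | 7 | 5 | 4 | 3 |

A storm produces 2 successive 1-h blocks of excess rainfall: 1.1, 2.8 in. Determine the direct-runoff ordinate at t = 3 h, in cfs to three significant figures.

Q ≈ 18.4 cfs

By discrete convolution, Q_j = Σ (P_i / 1 in) · U_{j−i}.
At t = 3 h (j=3): Q = (1.1/1)·4 + (2.8/1)·5 = 18.4 cfs.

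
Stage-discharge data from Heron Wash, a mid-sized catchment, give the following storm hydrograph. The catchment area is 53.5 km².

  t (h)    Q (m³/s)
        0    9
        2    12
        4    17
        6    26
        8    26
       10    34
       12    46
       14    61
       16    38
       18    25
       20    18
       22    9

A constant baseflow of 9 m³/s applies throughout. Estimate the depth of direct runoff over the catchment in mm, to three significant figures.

d ≈ 28.7 mm

Direct runoff: 0.0, 3.0, 8.0, 17.0, 17.0, 25.0, 37.0, 52.0, 29.0, 16.0, 9.0, 0.0 m³/s; ΣQ_DR = 213.0 m³/s.
V = ΣQ_DR · Δt = 213.0 × 7200 s = 1.534 × 10^6 m³.
Over A = 53.5 km², depth = V / A = 28.7 mm.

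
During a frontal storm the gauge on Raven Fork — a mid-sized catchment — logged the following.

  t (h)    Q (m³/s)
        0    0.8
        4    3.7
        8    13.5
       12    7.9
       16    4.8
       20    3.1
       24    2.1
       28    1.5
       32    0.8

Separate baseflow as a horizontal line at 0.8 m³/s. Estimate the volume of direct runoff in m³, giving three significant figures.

Direct-runoff ordinates (Q − Q_b): 0.0, 2.9, 12.7, 7.1, 4.0, 2.3, 1.3, 0.7, 0.0 m³/s.
ΣQ_DR = 31.00 m³/s.
With Δt = 4 h = 14400 s, V = ΣQ_DR · Δt = 31.00 × 14400 = 4.46 × 10^5 m³.

V ≈ 4.46 × 10^5 m³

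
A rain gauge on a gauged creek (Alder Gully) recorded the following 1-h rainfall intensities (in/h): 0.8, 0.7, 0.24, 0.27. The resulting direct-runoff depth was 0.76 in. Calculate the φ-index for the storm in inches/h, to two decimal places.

φ ≈ 0.37 in/h

Only the 2 blocks with intensity above φ contribute runoff: 0.8, 0.7 in/h.
Σ(I−φ)·Δt = d  ⇒  (0.8+0.7 − 2φ)·1 = 0.76
φ = (1.500 − 0.76/1) / 2 = 0.37 in/h.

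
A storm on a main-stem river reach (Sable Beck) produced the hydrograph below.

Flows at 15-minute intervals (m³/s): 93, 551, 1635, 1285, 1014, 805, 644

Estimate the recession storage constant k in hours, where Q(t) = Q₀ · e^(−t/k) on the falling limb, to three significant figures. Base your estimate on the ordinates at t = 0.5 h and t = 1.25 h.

On the falling limb, Q drops from 1635 to 805 m³/s between t = 0.5 h and t = 1.25 h (Δt = 0.75 h).
k = −Δt / ln(Q₂/Q₁) = −0.75 / ln(805/1635) = 1.06 h.

k ≈ 1.06 h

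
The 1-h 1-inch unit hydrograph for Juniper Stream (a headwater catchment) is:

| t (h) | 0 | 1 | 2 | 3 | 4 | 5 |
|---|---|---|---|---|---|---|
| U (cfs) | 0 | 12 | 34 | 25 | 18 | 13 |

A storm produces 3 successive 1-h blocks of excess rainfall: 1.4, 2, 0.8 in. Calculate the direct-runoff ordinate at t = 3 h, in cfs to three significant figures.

Q ≈ 113 cfs

By discrete convolution, Q_j = Σ (P_i / 1 in) · U_{j−i}.
At t = 3 h (j=3): Q = (1.4/1)·25 + (2/1)·34 + (0.8/1)·12 = 113 cfs.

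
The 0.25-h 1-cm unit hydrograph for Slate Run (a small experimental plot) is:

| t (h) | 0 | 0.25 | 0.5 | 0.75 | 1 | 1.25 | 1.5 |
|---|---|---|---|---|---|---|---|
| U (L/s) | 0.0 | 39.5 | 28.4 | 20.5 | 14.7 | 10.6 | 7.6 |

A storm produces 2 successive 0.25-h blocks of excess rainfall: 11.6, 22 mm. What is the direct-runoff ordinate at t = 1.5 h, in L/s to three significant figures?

Q ≈ 32.1 L/s

By discrete convolution, Q_j = Σ (P_i / 10 mm) · U_{j−i}.
At t = 1.5 h (j=6): Q = (11.6/10)·7.6 + (22/10)·10.6 = 32.1 L/s.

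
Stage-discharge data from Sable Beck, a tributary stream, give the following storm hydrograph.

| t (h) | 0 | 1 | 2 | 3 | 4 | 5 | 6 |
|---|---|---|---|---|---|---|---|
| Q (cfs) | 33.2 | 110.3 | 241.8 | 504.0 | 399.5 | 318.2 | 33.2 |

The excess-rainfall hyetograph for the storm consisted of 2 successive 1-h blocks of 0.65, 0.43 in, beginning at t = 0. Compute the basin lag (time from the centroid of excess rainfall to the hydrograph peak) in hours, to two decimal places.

Centroid of excess rainfall: t_c = Σ P_i·t̄_i / ΣP_i = 0.8981 h (block centres at 0.5, 1.5 h).
Hydrograph peak occurs at t = 3 h, so basin lag t_L = 3 − 0.8981 = 2.10 h.

t_L ≈ 2.10 h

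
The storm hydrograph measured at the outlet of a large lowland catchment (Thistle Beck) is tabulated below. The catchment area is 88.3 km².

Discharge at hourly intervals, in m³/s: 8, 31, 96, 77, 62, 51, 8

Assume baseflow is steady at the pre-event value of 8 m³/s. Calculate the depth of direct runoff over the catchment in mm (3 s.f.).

Direct runoff: 0.0, 23.0, 88.0, 69.0, 54.0, 43.0, 0.0 m³/s; ΣQ_DR = 277.0 m³/s.
V = ΣQ_DR · Δt = 277.0 × 3600 s = 9.972 × 10^5 m³.
Over A = 88.3 km², depth = V / A = 11.3 mm.

d ≈ 11.3 mm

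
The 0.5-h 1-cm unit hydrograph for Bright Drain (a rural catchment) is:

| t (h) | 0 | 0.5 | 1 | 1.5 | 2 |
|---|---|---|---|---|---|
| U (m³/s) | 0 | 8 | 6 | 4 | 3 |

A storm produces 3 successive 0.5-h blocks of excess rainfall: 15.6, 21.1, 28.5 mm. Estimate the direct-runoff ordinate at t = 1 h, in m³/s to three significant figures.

By discrete convolution, Q_j = Σ (P_i / 10 mm) · U_{j−i}.
At t = 1 h (j=2): Q = (15.6/10)·6 + (21.1/10)·8 + (28.5/10)·0 = 26.2 m³/s.

Q ≈ 26.2 m³/s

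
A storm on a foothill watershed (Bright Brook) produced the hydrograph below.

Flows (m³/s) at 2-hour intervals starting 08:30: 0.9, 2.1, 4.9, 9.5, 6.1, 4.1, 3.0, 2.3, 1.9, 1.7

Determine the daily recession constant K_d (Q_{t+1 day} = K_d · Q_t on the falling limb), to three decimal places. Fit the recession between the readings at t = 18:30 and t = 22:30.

K_d ≈ 0.031

Between t = 18:30 and t = 22:30 the flow falls from 4.1 to 2.3 m³/s over 2×2 h = 4 h.
Per-interval ratio K = (2.3/4.1)^(1/2) = 0.7490; K_d = K^(24/2) = 0.031.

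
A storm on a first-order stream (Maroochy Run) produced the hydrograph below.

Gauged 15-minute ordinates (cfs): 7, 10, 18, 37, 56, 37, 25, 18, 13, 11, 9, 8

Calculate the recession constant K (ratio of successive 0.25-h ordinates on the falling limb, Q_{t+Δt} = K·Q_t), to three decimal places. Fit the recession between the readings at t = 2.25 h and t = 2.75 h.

Using the recession-limb readings at t = 2.25 h and t = 2.75 h: Q falls from 11 to 8 cfs over 2 intervals.
K = (Q₂/Q₁)^(1/2) = (8/11)^(1/2) = 0.853.

K ≈ 0.853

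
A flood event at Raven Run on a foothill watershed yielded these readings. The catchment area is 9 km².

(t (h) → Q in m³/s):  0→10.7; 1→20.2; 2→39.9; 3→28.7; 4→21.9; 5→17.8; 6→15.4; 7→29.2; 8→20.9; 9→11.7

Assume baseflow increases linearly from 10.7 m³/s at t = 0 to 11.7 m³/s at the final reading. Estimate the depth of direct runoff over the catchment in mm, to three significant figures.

Direct runoff: 0.00, 9.39, 28.98, 17.67, 10.76, 6.54, 4.03, 17.72, 9.31, 0.00 m³/s; ΣQ_DR = 104.4 m³/s.
V = ΣQ_DR · Δt = 104.4 × 3600 s = 3.758 × 10^5 m³.
Over A = 9 km², depth = V / A = 41.8 mm.

d ≈ 41.8 mm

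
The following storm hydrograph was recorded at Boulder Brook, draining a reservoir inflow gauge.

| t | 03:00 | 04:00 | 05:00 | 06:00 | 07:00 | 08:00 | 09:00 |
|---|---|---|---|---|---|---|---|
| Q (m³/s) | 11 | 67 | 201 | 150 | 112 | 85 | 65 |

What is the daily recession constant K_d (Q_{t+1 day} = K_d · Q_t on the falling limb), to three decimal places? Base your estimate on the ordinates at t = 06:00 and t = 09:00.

Between t = 06:00 and t = 09:00 the flow falls from 150 to 65 m³/s over 3×1 h = 3 h.
Per-interval ratio K = (65/150)^(1/3) = 0.7567; K_d = K^(24/1) = 0.001.

K_d ≈ 0.001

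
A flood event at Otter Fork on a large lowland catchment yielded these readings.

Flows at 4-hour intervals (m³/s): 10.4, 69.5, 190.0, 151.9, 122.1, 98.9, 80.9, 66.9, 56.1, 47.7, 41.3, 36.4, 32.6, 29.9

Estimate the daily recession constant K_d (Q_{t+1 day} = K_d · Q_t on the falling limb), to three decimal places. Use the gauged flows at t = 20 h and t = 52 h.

Between t = 20 h and t = 52 h the flow falls from 98.9 to 29.9 m³/s over 8×4 h = 32 h.
Per-interval ratio K = (29.9/98.9)^(1/8) = 0.8611; K_d = K^(24/4) = 0.408.

K_d ≈ 0.408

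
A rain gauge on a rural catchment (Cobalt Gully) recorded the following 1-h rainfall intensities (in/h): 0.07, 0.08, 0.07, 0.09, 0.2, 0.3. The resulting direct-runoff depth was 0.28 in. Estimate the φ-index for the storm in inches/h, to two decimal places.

Only the 2 blocks with intensity above φ contribute runoff: 0.2, 0.3 in/h.
Σ(I−φ)·Δt = d  ⇒  (0.2+0.3 − 2φ)·1 = 0.28
φ = (0.5000 − 0.28/1) / 2 = 0.11 in/h.

φ ≈ 0.11 in/h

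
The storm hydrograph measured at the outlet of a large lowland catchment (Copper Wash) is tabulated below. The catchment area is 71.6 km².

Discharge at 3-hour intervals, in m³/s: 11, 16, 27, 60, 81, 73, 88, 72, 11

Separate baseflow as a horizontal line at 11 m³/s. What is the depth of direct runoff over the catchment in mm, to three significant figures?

Direct runoff: 0.0, 5.0, 16.0, 49.0, 70.0, 62.0, 77.0, 61.0, 0.0 m³/s; ΣQ_DR = 340.0 m³/s.
V = ΣQ_DR · Δt = 340.0 × 10800 s = 3.672 × 10^6 m³.
Over A = 71.6 km², depth = V / A = 51.3 mm.

d ≈ 51.3 mm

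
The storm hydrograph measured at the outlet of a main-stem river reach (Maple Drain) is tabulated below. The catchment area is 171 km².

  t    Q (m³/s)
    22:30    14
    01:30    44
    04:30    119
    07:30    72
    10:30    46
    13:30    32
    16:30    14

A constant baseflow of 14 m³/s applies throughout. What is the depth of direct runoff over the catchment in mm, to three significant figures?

d ≈ 15.3 mm

Direct runoff: 0.0, 30.0, 105.0, 58.0, 32.0, 18.0, 0.0 m³/s; ΣQ_DR = 243.0 m³/s.
V = ΣQ_DR · Δt = 243.0 × 10800 s = 2.624 × 10^6 m³.
Over A = 171 km², depth = V / A = 15.3 mm.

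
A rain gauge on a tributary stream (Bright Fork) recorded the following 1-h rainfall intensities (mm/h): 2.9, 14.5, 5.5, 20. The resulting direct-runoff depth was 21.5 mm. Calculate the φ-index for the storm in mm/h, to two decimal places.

φ ≈ 6.50 mm/h

Only the 2 blocks with intensity above φ contribute runoff: 14.5, 20 mm/h.
Σ(I−φ)·Δt = d  ⇒  (14.5+20 − 2φ)·1 = 21.5
φ = (34.50 − 21.5/1) / 2 = 6.50 mm/h.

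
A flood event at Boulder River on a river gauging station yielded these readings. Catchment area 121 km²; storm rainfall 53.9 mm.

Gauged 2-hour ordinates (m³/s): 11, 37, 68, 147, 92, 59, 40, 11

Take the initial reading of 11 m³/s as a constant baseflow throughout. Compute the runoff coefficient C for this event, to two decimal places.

C ≈ 0.42

ΣQ_DR = 377.0 m³/s; V = ΣQ_DR·Δt = 2.714 × 10^6 m³.
Runoff depth d = V / A = 22.43 mm.
C = d / P = 22.43 / 53.9 = 0.42.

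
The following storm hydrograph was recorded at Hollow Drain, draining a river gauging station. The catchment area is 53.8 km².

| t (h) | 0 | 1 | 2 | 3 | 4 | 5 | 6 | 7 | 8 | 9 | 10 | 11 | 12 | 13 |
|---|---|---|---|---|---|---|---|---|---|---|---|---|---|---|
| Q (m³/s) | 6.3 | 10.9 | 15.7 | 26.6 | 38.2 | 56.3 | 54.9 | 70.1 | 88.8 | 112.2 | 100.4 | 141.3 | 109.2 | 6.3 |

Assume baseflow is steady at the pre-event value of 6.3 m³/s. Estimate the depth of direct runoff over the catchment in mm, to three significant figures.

d ≈ 50.1 mm

Direct runoff: 0.0, 4.6, 9.4, 20.3, 31.9, 50.0, 48.6, 63.8, 82.5, 105.9, 94.1, 135.0, 102.9, 0.0 m³/s; ΣQ_DR = 749.0 m³/s.
V = ΣQ_DR · Δt = 749.0 × 3600 s = 2.696 × 10^6 m³.
Over A = 53.8 km², depth = V / A = 50.1 mm.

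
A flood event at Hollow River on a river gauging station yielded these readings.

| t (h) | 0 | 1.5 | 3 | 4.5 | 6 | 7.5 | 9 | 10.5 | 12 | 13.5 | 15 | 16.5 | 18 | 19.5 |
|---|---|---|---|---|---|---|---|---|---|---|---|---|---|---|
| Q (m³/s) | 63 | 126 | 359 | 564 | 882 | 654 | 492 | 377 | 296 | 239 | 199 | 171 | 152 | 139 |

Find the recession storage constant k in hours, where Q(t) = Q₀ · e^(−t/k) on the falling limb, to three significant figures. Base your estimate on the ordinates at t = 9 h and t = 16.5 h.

On the falling limb, Q drops from 492 to 171 m³/s between t = 9 h and t = 16.5 h (Δt = 7.5 h).
k = −Δt / ln(Q₂/Q₁) = −7.5 / ln(171/492) = 7.10 h.

k ≈ 7.10 h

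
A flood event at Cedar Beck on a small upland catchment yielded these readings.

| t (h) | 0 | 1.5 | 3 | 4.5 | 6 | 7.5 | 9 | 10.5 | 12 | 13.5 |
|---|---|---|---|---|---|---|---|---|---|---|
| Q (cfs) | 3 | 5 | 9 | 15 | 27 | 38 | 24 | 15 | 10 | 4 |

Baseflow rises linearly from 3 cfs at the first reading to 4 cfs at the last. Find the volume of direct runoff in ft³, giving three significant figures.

Direct-runoff ordinates (Q − Q_b): 0.00, 1.89, 5.78, 11.67, 23.56, 34.44, 20.33, 11.22, 6.11, 0.00 cfs.
ΣQ_DR = 115.0 cfs.
With Δt = 1.5 h = 5400 s, V = ΣQ_DR · Δt = 115.0 × 5400 = 6.21 × 10^5 ft³.

V ≈ 6.21 × 10^5 ft³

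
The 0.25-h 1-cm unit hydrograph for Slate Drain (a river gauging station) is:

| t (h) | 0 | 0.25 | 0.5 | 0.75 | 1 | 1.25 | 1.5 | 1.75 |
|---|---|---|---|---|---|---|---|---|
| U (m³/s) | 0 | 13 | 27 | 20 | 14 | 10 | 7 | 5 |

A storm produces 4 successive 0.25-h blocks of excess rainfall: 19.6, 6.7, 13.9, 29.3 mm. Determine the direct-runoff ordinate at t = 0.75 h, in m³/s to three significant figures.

Q ≈ 75.4 m³/s

By discrete convolution, Q_j = Σ (P_i / 10 mm) · U_{j−i}.
At t = 0.75 h (j=3): Q = (19.6/10)·20 + (6.7/10)·27 + (13.9/10)·13 + (29.3/10)·0 = 75.4 m³/s.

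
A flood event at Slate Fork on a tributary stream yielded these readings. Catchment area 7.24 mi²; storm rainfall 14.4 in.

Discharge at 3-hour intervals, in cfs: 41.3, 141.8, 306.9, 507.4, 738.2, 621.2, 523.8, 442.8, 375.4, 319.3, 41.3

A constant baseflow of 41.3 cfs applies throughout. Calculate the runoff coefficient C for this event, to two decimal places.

C ≈ 0.16

ΣQ_DR = 3605 cfs; V = ΣQ_DR·Δt = 3.894 × 10^7 ft³.
Runoff depth d = V / A = 2.315 in.
C = d / P = 2.315 / 14.4 = 0.16.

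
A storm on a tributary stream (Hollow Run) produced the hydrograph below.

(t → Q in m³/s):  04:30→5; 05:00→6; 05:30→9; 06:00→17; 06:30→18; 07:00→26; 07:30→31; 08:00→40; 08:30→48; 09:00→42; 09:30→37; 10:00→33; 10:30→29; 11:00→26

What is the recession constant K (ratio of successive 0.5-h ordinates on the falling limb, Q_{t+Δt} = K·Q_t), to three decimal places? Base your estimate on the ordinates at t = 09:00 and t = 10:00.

K ≈ 0.886

Using the recession-limb readings at t = 09:00 and t = 10:00: Q falls from 42 to 33 m³/s over 2 intervals.
K = (Q₂/Q₁)^(1/2) = (33/42)^(1/2) = 0.886.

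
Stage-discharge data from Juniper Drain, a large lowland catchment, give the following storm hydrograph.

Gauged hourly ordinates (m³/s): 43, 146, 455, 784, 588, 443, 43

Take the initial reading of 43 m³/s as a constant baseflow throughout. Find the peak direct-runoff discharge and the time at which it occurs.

Subtracting baseflow gives direct-runoff ordinates: 0.0, 103.0, 412.0, 741.0, 545.0, 400.0, 0.0 m³/s.
The maximum is 741.0 m³/s, occurring at the reading for t = 3 h.

Q_p = 741.0 m³/s at t = 3 h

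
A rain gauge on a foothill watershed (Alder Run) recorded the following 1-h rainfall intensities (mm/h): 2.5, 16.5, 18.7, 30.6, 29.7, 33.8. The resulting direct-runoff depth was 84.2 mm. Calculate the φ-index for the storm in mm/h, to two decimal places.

φ ≈ 9.02 mm/h

Only the 5 blocks with intensity above φ contribute runoff: 16.5, 18.7, 30.6, 29.7, 33.8 mm/h.
Σ(I−φ)·Δt = d  ⇒  (16.5+18.7+30.6+29.7+33.8 − 5φ)·1 = 84.2
φ = (129.3 − 84.2/1) / 5 = 9.02 mm/h.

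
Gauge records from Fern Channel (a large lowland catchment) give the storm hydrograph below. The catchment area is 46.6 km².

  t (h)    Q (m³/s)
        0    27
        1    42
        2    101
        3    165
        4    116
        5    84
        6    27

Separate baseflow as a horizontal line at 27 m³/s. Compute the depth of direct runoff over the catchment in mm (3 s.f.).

Direct runoff: 0.0, 15.0, 74.0, 138.0, 89.0, 57.0, 0.0 m³/s; ΣQ_DR = 373.0 m³/s.
V = ΣQ_DR · Δt = 373.0 × 3600 s = 1.343 × 10^6 m³.
Over A = 46.6 km², depth = V / A = 28.8 mm.

d ≈ 28.8 mm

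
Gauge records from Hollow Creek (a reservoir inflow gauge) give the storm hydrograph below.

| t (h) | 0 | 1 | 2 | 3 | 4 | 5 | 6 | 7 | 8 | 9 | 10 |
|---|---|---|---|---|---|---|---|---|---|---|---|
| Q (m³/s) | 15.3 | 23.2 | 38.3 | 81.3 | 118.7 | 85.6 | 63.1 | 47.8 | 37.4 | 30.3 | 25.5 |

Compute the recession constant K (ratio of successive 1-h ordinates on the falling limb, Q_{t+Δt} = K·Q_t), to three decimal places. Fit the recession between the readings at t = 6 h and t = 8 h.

Using the recession-limb readings at t = 6 h and t = 8 h: Q falls from 63.1 to 37.4 m³/s over 2 intervals.
K = (Q₂/Q₁)^(1/2) = (37.4/63.1)^(1/2) = 0.770.

K ≈ 0.770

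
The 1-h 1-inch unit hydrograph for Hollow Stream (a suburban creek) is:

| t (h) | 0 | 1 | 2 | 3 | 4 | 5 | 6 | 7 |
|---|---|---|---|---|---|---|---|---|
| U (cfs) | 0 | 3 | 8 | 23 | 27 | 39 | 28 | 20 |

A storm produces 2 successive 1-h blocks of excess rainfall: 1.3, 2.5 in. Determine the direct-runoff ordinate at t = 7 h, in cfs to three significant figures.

By discrete convolution, Q_j = Σ (P_i / 1 in) · U_{j−i}.
At t = 7 h (j=7): Q = (1.3/1)·20 + (2.5/1)·28 = 96.0 cfs.

Q ≈ 96.0 cfs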